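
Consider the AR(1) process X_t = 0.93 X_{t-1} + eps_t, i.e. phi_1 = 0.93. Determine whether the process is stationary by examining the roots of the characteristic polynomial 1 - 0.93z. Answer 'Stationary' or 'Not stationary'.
\text{Stationary}

The AR(p) characteristic polynomial is P(z) = 1 - 0.93z.
Stationarity requires all roots to lie outside the unit circle, i.e. |z| > 1 for every root.
This is linear in z: 1 + (-0.93) z = 0  =>  z = -1/(-0.93) = 1.075269,  |z| = 1.075269.
Moduli of all roots: 1.0753.
All moduli strictly greater than 1? Yes.
Verdict: Stationary.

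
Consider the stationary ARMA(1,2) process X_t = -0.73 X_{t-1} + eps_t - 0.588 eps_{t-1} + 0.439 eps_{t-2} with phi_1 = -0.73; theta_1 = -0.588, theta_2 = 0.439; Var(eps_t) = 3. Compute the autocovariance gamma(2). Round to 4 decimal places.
\gamma(2) = 14.9669

Multiply the model equation by X_{t-k} and take expectations. With theta_0 = psi_0 = 1 and psi_j the MA(infinity) weights, this gives
  gamma(k) - sum_i phi_i gamma(k-i) = c_k,
  c_k = sigma^2 * sum_{j=k..q} theta_j psi_{j-k}   (c_k = 0 for k > q),
using gamma(-m) = gamma(m).
psi-weights needed (psi_j = theta_j + sum_i phi_i psi_{j-i}):
  psi_1 = theta_1 + phi_1 = -0.588 + (-0.73) = -1.318
  psi_2 = theta_2 + phi_1 psi_1 = 0.439 + (-0.73)(-1.318) = 1.40114
Right-hand sides:
  c_0 = sigma^2 (1 + theta_1 psi_1 + theta_2 psi_2) = 3 * (1 + (-0.588)(-1.318) + (0.439)(1.40114)) = 3 * 2.390084 = 7.170253
  c_1 = sigma^2 (theta_1 + theta_2 psi_1) = 3 * (-0.588 + (0.439)(-1.318)) = -3.499806
  c_2 = sigma^2 theta_2 = 3 * (0.439) = 1.317
Equations for k = 0 and k = 1 (AR order 1):
  gamma(0) = phi_1 gamma(1) + c_0
  gamma(1) = phi_1 gamma(0) + c_1
Substituting the second into the first: gamma(0) (1 - phi_1^2) = c_0 + phi_1 c_1, so
  gamma(0) = (c_0 + phi_1 c_1) / (1 - phi_1^2) = (7.170253 + (-0.73)(-3.499806)) / (1 - (-0.73)^2) = 9.725112 / 0.4671 = 20.820192.
  gamma(1) = phi_1 gamma(0) + c_1 = (-0.73)(20.820192) + (-3.499806) = -18.698546.
For k = 2: gamma(2) = phi_1 gamma(1) + c_2
  = (-0.73)(-18.698546) + (1.317) = 14.966939.
Therefore gamma(2) = 14.9669 (to 4 decimal places).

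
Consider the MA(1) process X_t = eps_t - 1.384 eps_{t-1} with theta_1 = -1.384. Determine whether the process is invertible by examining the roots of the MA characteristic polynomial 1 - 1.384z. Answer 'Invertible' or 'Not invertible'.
\text{Not invertible}

The MA(q) characteristic polynomial is P(z) = 1 - 1.384z.
Invertibility requires all roots to lie outside the unit circle, i.e. |z| > 1 for every root.
This is linear in z: 1 + (-1.384) z = 0  =>  z = -1/(-1.384) = 0.722543,  |z| = 0.722543.
Moduli of all roots: 0.7225.
All moduli strictly greater than 1? No.
Verdict: Not invertible.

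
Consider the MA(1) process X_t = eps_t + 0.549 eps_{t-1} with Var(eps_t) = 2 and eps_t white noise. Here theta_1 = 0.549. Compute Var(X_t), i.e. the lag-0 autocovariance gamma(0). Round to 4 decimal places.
\gamma(0) = 2.6028

For an MA(q) process X_t = eps_t + sum_i theta_i eps_{t-i} with
Var(eps_t) = sigma^2, the variance is
  gamma(0) = sigma^2 * (1 + sum_i theta_i^2).
  sum_i theta_i^2 = (0.549)^2 = 0.301401.
  gamma(0) = 2 * (1 + 0.301401) = 2 * 1.301401 = 2.602802, which rounds to 2.6028.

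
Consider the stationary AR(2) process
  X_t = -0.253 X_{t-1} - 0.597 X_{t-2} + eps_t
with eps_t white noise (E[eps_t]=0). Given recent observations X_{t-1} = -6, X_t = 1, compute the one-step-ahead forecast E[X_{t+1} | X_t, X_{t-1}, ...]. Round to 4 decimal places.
E[X_{t+1} \mid \mathcal F_t] = 3.3290

For an AR(p) model X_t = c + sum_i phi_i X_{t-i} + eps_t, the
one-step-ahead conditional mean is
  E[X_{t+1} | X_t, ...] = c + sum_i phi_i X_{t+1-i}.
Substitute known values:
  E[X_{t+1} | ...] = (-0.253) * (1) + (-0.597) * (-6)
                   = 3.3290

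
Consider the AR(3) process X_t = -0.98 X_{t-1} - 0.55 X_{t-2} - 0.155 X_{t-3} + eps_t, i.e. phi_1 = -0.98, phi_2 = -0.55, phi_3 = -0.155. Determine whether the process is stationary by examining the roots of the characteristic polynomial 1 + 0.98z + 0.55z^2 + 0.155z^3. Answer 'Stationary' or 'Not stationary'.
\text{Stationary}

The AR(p) characteristic polynomial is P(z) = 1 + 0.98z + 0.55z^2 + 0.155z^3.
Stationarity requires all roots to lie outside the unit circle, i.e. |z| > 1 for every root.
Degree 3: look for a simple real root z0 first, then factor out (1 - z/z0) and solve the remaining quadratic.
Testing z0 = -2: P(-2) = 1 + (0.98)(-2) + (0.55)(-2)^2 + (0.155)(-2)^3
  = 1 + (-1.96) + (2.2) + (-1.24) = 0.  So z_0 = -2 is a root, |z_0| = 2.
Divide out the factor (1 + 0.5 z) = (1 - z/z0) (since 1/z0 = -0.5):
  P(z) = (1 + 0.5 z)(1 + (0.48) z + (0.31) z^2)
  [check: z-coef 0.48 - (-0.5) = 0.98; z^2-coef 0.31 - (-0.5)(0.48) = 0.55; z^3-coef -(-0.5)(0.31) = 0.155.]
Remaining roots from the quadratic factor 1 + (0.48) z + (0.31) z^2:
  Set 1 + (0.48) z + (0.31) z^2 = 0, i.e. a z^2 + b z + c = 0 with a = 0.31, b = 0.48, c = 1.
  Discriminant D = b^2 - 4ac = (0.48)^2 - 4*(0.31)*1 = 0.2304 - (1.24) = -1.0096.
  D < 0, so the roots are the complex-conjugate pair z = (-b +/- i sqrt(-D)) / (2a) = -0.7742 +/- 1.6206i.
  For a conjugate pair |z|^2 = z * conj(z) = (product of roots) = c/a = 1/(0.31) = 3.225806, so |z| = sqrt(3.225806) = 1.7961 for both roots.
Moduli of all roots: 2.0000, 1.7961, 1.7961.
All moduli strictly greater than 1? Yes.
Verdict: Stationary.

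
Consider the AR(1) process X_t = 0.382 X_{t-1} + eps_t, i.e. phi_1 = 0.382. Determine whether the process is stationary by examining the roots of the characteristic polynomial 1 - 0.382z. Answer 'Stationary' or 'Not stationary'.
\text{Stationary}

The AR(p) characteristic polynomial is P(z) = 1 - 0.382z.
Stationarity requires all roots to lie outside the unit circle, i.e. |z| > 1 for every root.
This is linear in z: 1 + (-0.382) z = 0  =>  z = -1/(-0.382) = 2.617801,  |z| = 2.617801.
Moduli of all roots: 2.6178.
All moduli strictly greater than 1? Yes.
Verdict: Stationary.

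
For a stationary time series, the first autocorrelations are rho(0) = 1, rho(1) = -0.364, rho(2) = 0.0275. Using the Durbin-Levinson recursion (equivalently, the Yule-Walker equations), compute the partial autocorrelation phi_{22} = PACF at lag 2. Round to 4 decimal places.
\phi_{22} = -0.1210

The PACF at lag k is phi_{kk}, the last component of the solution
to the Yule-Walker system G_k phi = r_k where
  (G_k)_{ij} = rho(|i - j|), (r_k)_i = rho(i), i,j = 1..k.
Equivalently, Durbin-Levinson gives phi_{kk} iteratively:
  phi_{11} = rho(1)
  phi_{kk} = [rho(k) - sum_{j=1..k-1} phi_{k-1,j} rho(k-j)]
            / [1 - sum_{j=1..k-1} phi_{k-1,j} rho(j)],
  phi_{k,j} = phi_{k-1,j} - phi_{kk} phi_{k-1,k-j},  j = 1..k-1.
Step k = 1:
  phi_11 = rho(1) = -0.364.
Step k = 2:
  phi_22 = [rho(2) - phi_11 rho(1)] / [1 - phi_11 rho(1)] = [0.0275 - (-0.364)(-0.364)] / [1 - (-0.364)(-0.364)]
         = -0.104996 / 0.867504 = -0.121.
Therefore phi_{22} = -0.1210.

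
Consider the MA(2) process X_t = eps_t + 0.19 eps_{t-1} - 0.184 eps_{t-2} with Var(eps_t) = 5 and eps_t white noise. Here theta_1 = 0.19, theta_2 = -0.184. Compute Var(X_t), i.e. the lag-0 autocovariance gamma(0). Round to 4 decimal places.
\gamma(0) = 5.3498

For an MA(q) process X_t = eps_t + sum_i theta_i eps_{t-i} with
Var(eps_t) = sigma^2, the variance is
  gamma(0) = sigma^2 * (1 + sum_i theta_i^2).
  sum_i theta_i^2 = (0.19)^2 + (-0.184)^2 = 0.0361 + 0.033856 = 0.069956.
  gamma(0) = 5 * (1 + 0.069956) = 5 * 1.069956 = 5.34978, which rounds to 5.3498.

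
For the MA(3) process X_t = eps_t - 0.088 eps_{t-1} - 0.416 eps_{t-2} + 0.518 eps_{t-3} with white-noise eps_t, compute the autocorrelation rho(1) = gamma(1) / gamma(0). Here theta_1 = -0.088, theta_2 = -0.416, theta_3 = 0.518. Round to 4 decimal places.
\rho(1) = -0.1842

For an MA(q) process with theta_0 = 1, the autocovariance is
  gamma(k) = sigma^2 * sum_{i=0..q-k} theta_i * theta_{i+k},
and rho(k) = gamma(k) / gamma(0). Sigma^2 cancels.
  numerator   = (1)*(-0.088) + (-0.088)*(-0.416) + (-0.416)*(0.518) = -0.26688.
  denominator = (1)^2 + (-0.088)^2 + (-0.416)^2 + (0.518)^2 = 1.449124.
  rho(1) = -0.26688 / 1.449124 = -0.1842.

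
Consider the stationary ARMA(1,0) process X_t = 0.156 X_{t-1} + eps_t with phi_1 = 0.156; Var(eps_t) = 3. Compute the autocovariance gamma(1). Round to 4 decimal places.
\gamma(1) = 0.4797

Multiply the model equation by X_{t-k} and take expectations. With theta_0 = psi_0 = 1 and psi_j the MA(infinity) weights, this gives
  gamma(k) - sum_i phi_i gamma(k-i) = c_k,
  c_k = sigma^2 * sum_{j=k..q} theta_j psi_{j-k}   (c_k = 0 for k > q),
using gamma(-m) = gamma(m).
Pure AR (q = 0): c_0 = sigma^2 = 3, c_k = 0 for k >= 1.
Equations for k = 0 and k = 1 (AR order 1):
  gamma(0) = phi_1 gamma(1) + c_0
  gamma(1) = phi_1 gamma(0) + c_1
Substituting the second into the first: gamma(0) (1 - phi_1^2) = c_0 + phi_1 c_1, so
  gamma(0) = c_0 / (1 - phi_1^2) = 3 / (1 - (0.156)^2) = 3 / 0.975664 = 3.074829.
  gamma(1) = phi_1 gamma(0) = (0.156)(3.074829) = 0.479673.
Therefore gamma(1) = 0.4797 (to 4 decimal places).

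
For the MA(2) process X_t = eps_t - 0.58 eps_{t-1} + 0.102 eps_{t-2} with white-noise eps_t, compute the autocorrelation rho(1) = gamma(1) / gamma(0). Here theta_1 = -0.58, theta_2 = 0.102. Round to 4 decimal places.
\rho(1) = -0.4746

For an MA(q) process with theta_0 = 1, the autocovariance is
  gamma(k) = sigma^2 * sum_{i=0..q-k} theta_i * theta_{i+k},
and rho(k) = gamma(k) / gamma(0). Sigma^2 cancels.
  numerator   = (1)*(-0.58) + (-0.58)*(0.102) = -0.63916.
  denominator = (1)^2 + (-0.58)^2 + (0.102)^2 = 1.346804.
  rho(1) = -0.63916 / 1.346804 = -0.4746.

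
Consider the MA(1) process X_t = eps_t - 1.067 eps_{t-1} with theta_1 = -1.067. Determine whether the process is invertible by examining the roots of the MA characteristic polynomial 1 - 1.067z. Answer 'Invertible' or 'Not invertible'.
\text{Not invertible}

The MA(q) characteristic polynomial is P(z) = 1 - 1.067z.
Invertibility requires all roots to lie outside the unit circle, i.e. |z| > 1 for every root.
This is linear in z: 1 + (-1.067) z = 0  =>  z = -1/(-1.067) = 0.937207,  |z| = 0.937207.
Moduli of all roots: 0.9372.
All moduli strictly greater than 1? No.
Verdict: Not invertible.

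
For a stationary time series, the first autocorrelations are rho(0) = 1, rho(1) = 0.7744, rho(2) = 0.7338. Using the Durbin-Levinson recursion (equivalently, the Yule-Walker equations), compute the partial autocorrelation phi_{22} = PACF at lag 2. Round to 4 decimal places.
\phi_{22} = 0.3350

The PACF at lag k is phi_{kk}, the last component of the solution
to the Yule-Walker system G_k phi = r_k where
  (G_k)_{ij} = rho(|i - j|), (r_k)_i = rho(i), i,j = 1..k.
Equivalently, Durbin-Levinson gives phi_{kk} iteratively:
  phi_{11} = rho(1)
  phi_{kk} = [rho(k) - sum_{j=1..k-1} phi_{k-1,j} rho(k-j)]
            / [1 - sum_{j=1..k-1} phi_{k-1,j} rho(j)],
  phi_{k,j} = phi_{k-1,j} - phi_{kk} phi_{k-1,k-j},  j = 1..k-1.
Step k = 1:
  phi_11 = rho(1) = 0.7744.
Step k = 2:
  phi_22 = [rho(2) - phi_11 rho(1)] / [1 - phi_11 rho(1)] = [0.7338 - (0.7744)(0.7744)] / [1 - (0.7744)(0.7744)]
         = 0.13410464 / 0.40030464 = 0.335.
Therefore phi_{22} = 0.3350.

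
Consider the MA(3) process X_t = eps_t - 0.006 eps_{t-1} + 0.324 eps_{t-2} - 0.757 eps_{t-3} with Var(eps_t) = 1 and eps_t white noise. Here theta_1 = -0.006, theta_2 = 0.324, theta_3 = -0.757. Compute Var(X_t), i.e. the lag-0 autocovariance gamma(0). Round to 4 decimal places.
\gamma(0) = 1.6781

For an MA(q) process X_t = eps_t + sum_i theta_i eps_{t-i} with
Var(eps_t) = sigma^2, the variance is
  gamma(0) = sigma^2 * (1 + sum_i theta_i^2).
  sum_i theta_i^2 = (-0.006)^2 + (0.324)^2 + (-0.757)^2 = 0.000036 + 0.104976 + 0.573049 = 0.678061.
  gamma(0) = 1 * (1 + 0.678061) = 1 * 1.678061 = 1.678061, which rounds to 1.6781.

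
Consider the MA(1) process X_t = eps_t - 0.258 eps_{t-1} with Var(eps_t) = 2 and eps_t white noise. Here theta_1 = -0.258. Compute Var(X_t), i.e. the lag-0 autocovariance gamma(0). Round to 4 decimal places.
\gamma(0) = 2.1331

For an MA(q) process X_t = eps_t + sum_i theta_i eps_{t-i} with
Var(eps_t) = sigma^2, the variance is
  gamma(0) = sigma^2 * (1 + sum_i theta_i^2).
  sum_i theta_i^2 = (-0.258)^2 = 0.066564.
  gamma(0) = 2 * (1 + 0.066564) = 2 * 1.066564 = 2.133128, which rounds to 2.1331.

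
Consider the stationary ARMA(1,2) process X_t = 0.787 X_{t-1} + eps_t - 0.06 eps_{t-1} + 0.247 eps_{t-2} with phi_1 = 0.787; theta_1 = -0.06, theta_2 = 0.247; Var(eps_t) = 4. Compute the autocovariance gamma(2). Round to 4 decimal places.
\gamma(2) = 9.5188

Multiply the model equation by X_{t-k} and take expectations. With theta_0 = psi_0 = 1 and psi_j the MA(infinity) weights, this gives
  gamma(k) - sum_i phi_i gamma(k-i) = c_k,
  c_k = sigma^2 * sum_{j=k..q} theta_j psi_{j-k}   (c_k = 0 for k > q),
using gamma(-m) = gamma(m).
psi-weights needed (psi_j = theta_j + sum_i phi_i psi_{j-i}):
  psi_1 = theta_1 + phi_1 = -0.06 + (0.787) = 0.727
  psi_2 = theta_2 + phi_1 psi_1 = 0.247 + (0.787)(0.727) = 0.819149
Right-hand sides:
  c_0 = sigma^2 (1 + theta_1 psi_1 + theta_2 psi_2) = 4 * (1 + (-0.06)(0.727) + (0.247)(0.819149)) = 4 * 1.15871 = 4.634839
  c_1 = sigma^2 (theta_1 + theta_2 psi_1) = 4 * (-0.06 + (0.247)(0.727)) = 0.478276
  c_2 = sigma^2 theta_2 = 4 * (0.247) = 0.988
Equations for k = 0 and k = 1 (AR order 1):
  gamma(0) = phi_1 gamma(1) + c_0
  gamma(1) = phi_1 gamma(0) + c_1
Substituting the second into the first: gamma(0) (1 - phi_1^2) = c_0 + phi_1 c_1, so
  gamma(0) = (c_0 + phi_1 c_1) / (1 - phi_1^2) = (4.634839 + (0.787)(0.478276)) / (1 - (0.787)^2) = 5.011242 / 0.380631 = 13.165618.
  gamma(1) = phi_1 gamma(0) + c_1 = (0.787)(13.165618) + (0.478276) = 10.839618.
For k = 2: gamma(2) = phi_1 gamma(1) + c_2
  = (0.787)(10.839618) + (0.988) = 9.518779.
Therefore gamma(2) = 9.5188 (to 4 decimal places).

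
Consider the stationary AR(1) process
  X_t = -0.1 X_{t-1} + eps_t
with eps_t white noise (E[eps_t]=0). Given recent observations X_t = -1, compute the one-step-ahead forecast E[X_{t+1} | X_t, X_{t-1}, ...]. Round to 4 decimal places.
E[X_{t+1} \mid \mathcal F_t] = 0.1000

For an AR(p) model X_t = c + sum_i phi_i X_{t-i} + eps_t, the
one-step-ahead conditional mean is
  E[X_{t+1} | X_t, ...] = c + sum_i phi_i X_{t+1-i}.
Substitute known values:
  E[X_{t+1} | ...] = (-0.1) * (-1)
                   = 0.1000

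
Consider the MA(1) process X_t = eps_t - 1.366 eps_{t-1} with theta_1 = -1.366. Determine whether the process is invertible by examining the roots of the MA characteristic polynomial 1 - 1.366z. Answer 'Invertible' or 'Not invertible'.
\text{Not invertible}

The MA(q) characteristic polynomial is P(z) = 1 - 1.366z.
Invertibility requires all roots to lie outside the unit circle, i.e. |z| > 1 for every root.
This is linear in z: 1 + (-1.366) z = 0  =>  z = -1/(-1.366) = 0.732064,  |z| = 0.732064.
Moduli of all roots: 0.7321.
All moduli strictly greater than 1? No.
Verdict: Not invertible.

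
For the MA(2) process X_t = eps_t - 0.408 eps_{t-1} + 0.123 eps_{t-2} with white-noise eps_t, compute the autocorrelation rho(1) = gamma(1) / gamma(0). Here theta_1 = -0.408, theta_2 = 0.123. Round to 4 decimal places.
\rho(1) = -0.3878

For an MA(q) process with theta_0 = 1, the autocovariance is
  gamma(k) = sigma^2 * sum_{i=0..q-k} theta_i * theta_{i+k},
and rho(k) = gamma(k) / gamma(0). Sigma^2 cancels.
  numerator   = (1)*(-0.408) + (-0.408)*(0.123) = -0.458184.
  denominator = (1)^2 + (-0.408)^2 + (0.123)^2 = 1.181593.
  rho(1) = -0.458184 / 1.181593 = -0.3878.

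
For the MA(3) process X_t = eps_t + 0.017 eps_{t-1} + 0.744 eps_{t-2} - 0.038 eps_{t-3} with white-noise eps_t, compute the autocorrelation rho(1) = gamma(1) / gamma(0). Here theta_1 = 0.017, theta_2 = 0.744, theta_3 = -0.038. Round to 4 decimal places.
\rho(1) = 0.0009

For an MA(q) process with theta_0 = 1, the autocovariance is
  gamma(k) = sigma^2 * sum_{i=0..q-k} theta_i * theta_{i+k},
and rho(k) = gamma(k) / gamma(0). Sigma^2 cancels.
  numerator   = (1)*(0.017) + (0.017)*(0.744) + (0.744)*(-0.038) = 0.001376.
  denominator = (1)^2 + (0.017)^2 + (0.744)^2 + (-0.038)^2 = 1.555269.
  rho(1) = 0.001376 / 1.555269 = 0.0009.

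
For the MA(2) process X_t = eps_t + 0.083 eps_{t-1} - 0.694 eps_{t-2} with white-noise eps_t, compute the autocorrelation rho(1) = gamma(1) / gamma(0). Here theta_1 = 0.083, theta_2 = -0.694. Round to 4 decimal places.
\rho(1) = 0.0171

For an MA(q) process with theta_0 = 1, the autocovariance is
  gamma(k) = sigma^2 * sum_{i=0..q-k} theta_i * theta_{i+k},
and rho(k) = gamma(k) / gamma(0). Sigma^2 cancels.
  numerator   = (1)*(0.083) + (0.083)*(-0.694) = 0.025398.
  denominator = (1)^2 + (0.083)^2 + (-0.694)^2 = 1.488525.
  rho(1) = 0.025398 / 1.488525 = 0.0171.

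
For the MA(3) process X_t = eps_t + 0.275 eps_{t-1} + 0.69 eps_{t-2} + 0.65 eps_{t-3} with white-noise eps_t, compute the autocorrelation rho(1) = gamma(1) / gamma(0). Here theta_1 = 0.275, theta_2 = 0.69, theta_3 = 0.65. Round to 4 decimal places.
\rho(1) = 0.4626

For an MA(q) process with theta_0 = 1, the autocovariance is
  gamma(k) = sigma^2 * sum_{i=0..q-k} theta_i * theta_{i+k},
and rho(k) = gamma(k) / gamma(0). Sigma^2 cancels.
  numerator   = (1)*(0.275) + (0.275)*(0.69) + (0.69)*(0.65) = 0.91325.
  denominator = (1)^2 + (0.275)^2 + (0.69)^2 + (0.65)^2 = 1.974225.
  rho(1) = 0.91325 / 1.974225 = 0.4626.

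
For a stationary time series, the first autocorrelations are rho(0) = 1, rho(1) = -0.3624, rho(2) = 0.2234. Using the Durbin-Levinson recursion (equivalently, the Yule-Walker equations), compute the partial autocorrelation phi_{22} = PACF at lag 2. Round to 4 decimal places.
\phi_{22} = 0.1060

The PACF at lag k is phi_{kk}, the last component of the solution
to the Yule-Walker system G_k phi = r_k where
  (G_k)_{ij} = rho(|i - j|), (r_k)_i = rho(i), i,j = 1..k.
Equivalently, Durbin-Levinson gives phi_{kk} iteratively:
  phi_{11} = rho(1)
  phi_{kk} = [rho(k) - sum_{j=1..k-1} phi_{k-1,j} rho(k-j)]
            / [1 - sum_{j=1..k-1} phi_{k-1,j} rho(j)],
  phi_{k,j} = phi_{k-1,j} - phi_{kk} phi_{k-1,k-j},  j = 1..k-1.
Step k = 1:
  phi_11 = rho(1) = -0.3624.
Step k = 2:
  phi_22 = [rho(2) - phi_11 rho(1)] / [1 - phi_11 rho(1)] = [0.2234 - (-0.3624)(-0.3624)] / [1 - (-0.3624)(-0.3624)]
         = 0.09206624 / 0.86866624 = 0.106.
Therefore phi_{22} = 0.1060.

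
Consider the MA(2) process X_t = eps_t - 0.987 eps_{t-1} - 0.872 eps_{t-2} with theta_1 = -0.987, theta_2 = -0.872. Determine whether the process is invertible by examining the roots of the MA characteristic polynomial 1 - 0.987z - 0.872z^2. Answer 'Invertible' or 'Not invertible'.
\text{Not invertible}

The MA(q) characteristic polynomial is P(z) = 1 - 0.987z - 0.872z^2.
Invertibility requires all roots to lie outside the unit circle, i.e. |z| > 1 for every root.
Set 1 + (-0.987) z + (-0.872) z^2 = 0, i.e. a z^2 + b z + c = 0 with a = -0.872, b = -0.987, c = 1.
Discriminant D = b^2 - 4ac = (-0.987)^2 - 4*(-0.872)*1 = 0.974169 - (-3.488) = 4.462169.
D >= 0, so the roots are real: z = (-b +/- sqrt(D)) / (2a) = (0.987 +/- 2.112385) / (-1.744).
  z_1 = (0.987 + 2.112385) / (-1.744) = -1.7772,   |z_1| = 1.7772.
  z_2 = (0.987 - 2.112385) / (-1.744) = 0.6453,   |z_2| = 0.6453.
Moduli of all roots: 1.7772, 0.6453.
All moduli strictly greater than 1? No.
Verdict: Not invertible.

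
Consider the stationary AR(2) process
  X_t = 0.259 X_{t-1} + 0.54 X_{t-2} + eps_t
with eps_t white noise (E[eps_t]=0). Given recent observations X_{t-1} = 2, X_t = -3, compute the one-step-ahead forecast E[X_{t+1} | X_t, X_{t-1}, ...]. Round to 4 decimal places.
E[X_{t+1} \mid \mathcal F_t] = 0.3030

For an AR(p) model X_t = c + sum_i phi_i X_{t-i} + eps_t, the
one-step-ahead conditional mean is
  E[X_{t+1} | X_t, ...] = c + sum_i phi_i X_{t+1-i}.
Substitute known values:
  E[X_{t+1} | ...] = (0.259) * (-3) + (0.54) * (2)
                   = 0.3030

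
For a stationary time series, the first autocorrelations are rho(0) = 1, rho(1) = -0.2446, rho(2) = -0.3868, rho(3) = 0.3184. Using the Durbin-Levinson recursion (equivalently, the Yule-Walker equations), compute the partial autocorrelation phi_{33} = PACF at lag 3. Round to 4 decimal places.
\phi_{33} = 0.0861

The PACF at lag k is phi_{kk}, the last component of the solution
to the Yule-Walker system G_k phi = r_k where
  (G_k)_{ij} = rho(|i - j|), (r_k)_i = rho(i), i,j = 1..k.
Equivalently, Durbin-Levinson gives phi_{kk} iteratively:
  phi_{11} = rho(1)
  phi_{kk} = [rho(k) - sum_{j=1..k-1} phi_{k-1,j} rho(k-j)]
            / [1 - sum_{j=1..k-1} phi_{k-1,j} rho(j)],
  phi_{k,j} = phi_{k-1,j} - phi_{kk} phi_{k-1,k-j},  j = 1..k-1.
Step k = 1:
  phi_11 = rho(1) = -0.2446.
Step k = 2:
  phi_22 = [rho(2) - phi_11 rho(1)] / [1 - phi_11 rho(1)] = [-0.3868 - (-0.2446)(-0.2446)] / [1 - (-0.2446)(-0.2446)]
         = -0.44662916 / 0.94017084 = -0.475051.
  Update: phi_21 = phi_11 - phi_22 phi_11 = -0.2446 - (-0.475051)(-0.2446) = -0.360797.
Step k = 3:
  phi_33 = [rho(3) - phi_21 rho(2) - phi_22 rho(1)] / [1 - phi_21 rho(1) - phi_22 rho(2)]
    numerator   = 0.3184 - (-0.360797)(-0.3868) - (-0.475051)(-0.2446) = 0.06264604
    denominator = 1 - (-0.360797)(-0.2446) - (-0.475051)(-0.3868) = 0.72799918
  phi_33 = 0.06264604 / 0.72799918 = 0.0861.
Therefore phi_{33} = 0.0861.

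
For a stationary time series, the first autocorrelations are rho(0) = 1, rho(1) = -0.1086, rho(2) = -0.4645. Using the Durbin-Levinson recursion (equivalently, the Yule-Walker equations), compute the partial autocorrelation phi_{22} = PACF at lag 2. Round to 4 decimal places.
\phi_{22} = -0.4820

The PACF at lag k is phi_{kk}, the last component of the solution
to the Yule-Walker system G_k phi = r_k where
  (G_k)_{ij} = rho(|i - j|), (r_k)_i = rho(i), i,j = 1..k.
Equivalently, Durbin-Levinson gives phi_{kk} iteratively:
  phi_{11} = rho(1)
  phi_{kk} = [rho(k) - sum_{j=1..k-1} phi_{k-1,j} rho(k-j)]
            / [1 - sum_{j=1..k-1} phi_{k-1,j} rho(j)],
  phi_{k,j} = phi_{k-1,j} - phi_{kk} phi_{k-1,k-j},  j = 1..k-1.
Step k = 1:
  phi_11 = rho(1) = -0.1086.
Step k = 2:
  phi_22 = [rho(2) - phi_11 rho(1)] / [1 - phi_11 rho(1)] = [-0.4645 - (-0.1086)(-0.1086)] / [1 - (-0.1086)(-0.1086)]
         = -0.47629396 / 0.98820604 = -0.482.
Therefore phi_{22} = -0.4820.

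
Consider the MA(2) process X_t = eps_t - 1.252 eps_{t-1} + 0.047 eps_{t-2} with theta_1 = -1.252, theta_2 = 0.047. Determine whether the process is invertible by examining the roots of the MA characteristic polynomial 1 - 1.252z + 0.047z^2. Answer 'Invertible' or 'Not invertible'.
\text{Not invertible}

The MA(q) characteristic polynomial is P(z) = 1 - 1.252z + 0.047z^2.
Invertibility requires all roots to lie outside the unit circle, i.e. |z| > 1 for every root.
Set 1 + (-1.252) z + (0.047) z^2 = 0, i.e. a z^2 + b z + c = 0 with a = 0.047, b = -1.252, c = 1.
Discriminant D = b^2 - 4ac = (-1.252)^2 - 4*(0.047)*1 = 1.567504 - (0.188) = 1.379504.
D >= 0, so the roots are real: z = (-b +/- sqrt(D)) / (2a) = (1.252 +/- 1.174523) / (0.094).
  z_1 = (1.252 + 1.174523) / (0.094) = 25.8141,   |z_1| = 25.8141.
  z_2 = (1.252 - 1.174523) / (0.094) = 0.8242,   |z_2| = 0.8242.
Moduli of all roots: 25.8141, 0.8242.
All moduli strictly greater than 1? No.
Verdict: Not invertible.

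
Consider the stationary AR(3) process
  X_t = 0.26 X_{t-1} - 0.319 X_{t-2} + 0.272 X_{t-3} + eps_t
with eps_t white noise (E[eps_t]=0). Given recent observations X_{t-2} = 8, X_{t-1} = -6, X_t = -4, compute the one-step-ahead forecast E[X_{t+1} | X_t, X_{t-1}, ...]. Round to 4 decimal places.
E[X_{t+1} \mid \mathcal F_t] = 3.0500

For an AR(p) model X_t = c + sum_i phi_i X_{t-i} + eps_t, the
one-step-ahead conditional mean is
  E[X_{t+1} | X_t, ...] = c + sum_i phi_i X_{t+1-i}.
Substitute known values:
  E[X_{t+1} | ...] = (0.26) * (-4) + (-0.319) * (-6) + (0.272) * (8)
                   = 3.0500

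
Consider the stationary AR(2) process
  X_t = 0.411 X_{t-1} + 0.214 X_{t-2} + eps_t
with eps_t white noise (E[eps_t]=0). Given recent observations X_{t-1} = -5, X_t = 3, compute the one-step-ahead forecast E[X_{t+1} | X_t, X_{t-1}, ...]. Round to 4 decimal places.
E[X_{t+1} \mid \mathcal F_t] = 0.1630

For an AR(p) model X_t = c + sum_i phi_i X_{t-i} + eps_t, the
one-step-ahead conditional mean is
  E[X_{t+1} | X_t, ...] = c + sum_i phi_i X_{t+1-i}.
Substitute known values:
  E[X_{t+1} | ...] = (0.411) * (3) + (0.214) * (-5)
                   = 0.1630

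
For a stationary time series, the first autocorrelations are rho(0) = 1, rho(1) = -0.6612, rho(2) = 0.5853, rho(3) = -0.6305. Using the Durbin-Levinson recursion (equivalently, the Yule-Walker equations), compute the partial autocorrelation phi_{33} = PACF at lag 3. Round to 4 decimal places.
\phi_{33} = -0.3271

The PACF at lag k is phi_{kk}, the last component of the solution
to the Yule-Walker system G_k phi = r_k where
  (G_k)_{ij} = rho(|i - j|), (r_k)_i = rho(i), i,j = 1..k.
Equivalently, Durbin-Levinson gives phi_{kk} iteratively:
  phi_{11} = rho(1)
  phi_{kk} = [rho(k) - sum_{j=1..k-1} phi_{k-1,j} rho(k-j)]
            / [1 - sum_{j=1..k-1} phi_{k-1,j} rho(j)],
  phi_{k,j} = phi_{k-1,j} - phi_{kk} phi_{k-1,k-j},  j = 1..k-1.
Step k = 1:
  phi_11 = rho(1) = -0.6612.
Step k = 2:
  phi_22 = [rho(2) - phi_11 rho(1)] / [1 - phi_11 rho(1)] = [0.5853 - (-0.6612)(-0.6612)] / [1 - (-0.6612)(-0.6612)]
         = 0.14811456 / 0.56281456 = 0.263168.
  Update: phi_21 = phi_11 - phi_22 phi_11 = -0.6612 - (0.263168)(-0.6612) = -0.487194.
Step k = 3:
  phi_33 = [rho(3) - phi_21 rho(2) - phi_22 rho(1)] / [1 - phi_21 rho(1) - phi_22 rho(2)]
    numerator   = -0.6305 - (-0.487194)(0.5853) - (0.263168)(-0.6612) = -0.17133918
    denominator = 1 - (-0.487194)(-0.6612) - (0.263168)(0.5853) = 0.52383561
  phi_33 = -0.17133918 / 0.52383561 = -0.3271.
Therefore phi_{33} = -0.3271.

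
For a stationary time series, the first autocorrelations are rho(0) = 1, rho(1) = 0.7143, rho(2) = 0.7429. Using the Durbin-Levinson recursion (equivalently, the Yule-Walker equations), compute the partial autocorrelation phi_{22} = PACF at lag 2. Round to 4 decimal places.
\phi_{22} = 0.4751

The PACF at lag k is phi_{kk}, the last component of the solution
to the Yule-Walker system G_k phi = r_k where
  (G_k)_{ij} = rho(|i - j|), (r_k)_i = rho(i), i,j = 1..k.
Equivalently, Durbin-Levinson gives phi_{kk} iteratively:
  phi_{11} = rho(1)
  phi_{kk} = [rho(k) - sum_{j=1..k-1} phi_{k-1,j} rho(k-j)]
            / [1 - sum_{j=1..k-1} phi_{k-1,j} rho(j)],
  phi_{k,j} = phi_{k-1,j} - phi_{kk} phi_{k-1,k-j},  j = 1..k-1.
Step k = 1:
  phi_11 = rho(1) = 0.7143.
Step k = 2:
  phi_22 = [rho(2) - phi_11 rho(1)] / [1 - phi_11 rho(1)] = [0.7429 - (0.7143)(0.7143)] / [1 - (0.7143)(0.7143)]
         = 0.23267551 / 0.48977551 = 0.4751.
Therefore phi_{22} = 0.4751.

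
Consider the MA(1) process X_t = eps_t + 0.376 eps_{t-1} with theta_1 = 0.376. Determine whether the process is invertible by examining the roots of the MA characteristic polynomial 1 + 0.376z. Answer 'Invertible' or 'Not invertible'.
\text{Invertible}

The MA(q) characteristic polynomial is P(z) = 1 + 0.376z.
Invertibility requires all roots to lie outside the unit circle, i.e. |z| > 1 for every root.
This is linear in z: 1 + (0.376) z = 0  =>  z = -1/(0.376) = -2.659574,  |z| = 2.659574.
Moduli of all roots: 2.6596.
All moduli strictly greater than 1? Yes.
Verdict: Invertible.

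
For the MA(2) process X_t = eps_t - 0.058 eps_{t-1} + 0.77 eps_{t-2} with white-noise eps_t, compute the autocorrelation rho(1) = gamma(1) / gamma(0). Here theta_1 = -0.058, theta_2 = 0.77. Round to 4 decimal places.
\rho(1) = -0.0643

For an MA(q) process with theta_0 = 1, the autocovariance is
  gamma(k) = sigma^2 * sum_{i=0..q-k} theta_i * theta_{i+k},
and rho(k) = gamma(k) / gamma(0). Sigma^2 cancels.
  numerator   = (1)*(-0.058) + (-0.058)*(0.77) = -0.10266.
  denominator = (1)^2 + (-0.058)^2 + (0.77)^2 = 1.596264.
  rho(1) = -0.10266 / 1.596264 = -0.0643.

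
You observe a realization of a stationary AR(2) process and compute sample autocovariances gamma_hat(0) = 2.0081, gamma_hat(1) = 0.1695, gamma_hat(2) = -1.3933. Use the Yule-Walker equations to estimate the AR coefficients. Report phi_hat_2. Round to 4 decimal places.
\hat\phi_{2} = -0.7060

The Yule-Walker equations for an AR(p) process read, in matrix form,
  Gamma_p phi = r_p,   with   (Gamma_p)_{ij} = gamma(|i - j|),
                       (r_p)_i = gamma(i),   i,j = 1..p.
Substitute the sample gammas (Toeplitz matrix and right-hand side of size 2):
  Gamma_p = [[2.0081, 0.1695], [0.1695, 2.0081]]
  r_p     = [0.1695, -1.3933]
Written out:
  2.0081 phi_1 + 0.1695 phi_2 = 0.1695
  0.1695 phi_1 + 2.0081 phi_2 = -1.3933
Solve by Cramer's rule:
  det = gamma(0)^2 - gamma(1)^2 = (2.0081)^2 - (0.1695)^2 = 4.03246561 - 0.02873025 = 4.00373536
  phi_hat_1 = [gamma(1) gamma(0) - gamma(1) gamma(2)] / det = [(0.1695)(2.0081) - (0.1695)(-1.3933)] / 4.00373536 = 0.5765373 / 4.00373536 = 0.144
  phi_hat_2 = [gamma(0) gamma(2) - gamma(1)^2] / det = [(2.0081)(-1.3933) - (0.1695)^2] / 4.00373536 = -2.82661598 / 4.00373536 = -0.706
So phi_hat = [0.1440, -0.7060].
Therefore phi_hat_2 = -0.7060.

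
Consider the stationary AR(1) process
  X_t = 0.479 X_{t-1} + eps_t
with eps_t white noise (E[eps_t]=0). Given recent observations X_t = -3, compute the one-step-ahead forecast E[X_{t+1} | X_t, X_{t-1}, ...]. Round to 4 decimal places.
E[X_{t+1} \mid \mathcal F_t] = -1.4370

For an AR(p) model X_t = c + sum_i phi_i X_{t-i} + eps_t, the
one-step-ahead conditional mean is
  E[X_{t+1} | X_t, ...] = c + sum_i phi_i X_{t+1-i}.
Substitute known values:
  E[X_{t+1} | ...] = (0.479) * (-3)
                   = -1.4370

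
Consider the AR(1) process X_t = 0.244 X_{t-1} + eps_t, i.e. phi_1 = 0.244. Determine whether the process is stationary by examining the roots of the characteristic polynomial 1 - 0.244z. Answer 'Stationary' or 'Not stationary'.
\text{Stationary}

The AR(p) characteristic polynomial is P(z) = 1 - 0.244z.
Stationarity requires all roots to lie outside the unit circle, i.e. |z| > 1 for every root.
This is linear in z: 1 + (-0.244) z = 0  =>  z = -1/(-0.244) = 4.098361,  |z| = 4.098361.
Moduli of all roots: 4.0984.
All moduli strictly greater than 1? Yes.
Verdict: Stationary.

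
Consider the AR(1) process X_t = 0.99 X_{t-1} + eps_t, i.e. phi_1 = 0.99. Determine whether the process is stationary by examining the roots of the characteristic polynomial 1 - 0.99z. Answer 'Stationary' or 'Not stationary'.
\text{Stationary}

The AR(p) characteristic polynomial is P(z) = 1 - 0.99z.
Stationarity requires all roots to lie outside the unit circle, i.e. |z| > 1 for every root.
This is linear in z: 1 + (-0.99) z = 0  =>  z = -1/(-0.99) = 1.010101,  |z| = 1.010101.
Moduli of all roots: 1.0101.
All moduli strictly greater than 1? Yes.
Verdict: Stationary.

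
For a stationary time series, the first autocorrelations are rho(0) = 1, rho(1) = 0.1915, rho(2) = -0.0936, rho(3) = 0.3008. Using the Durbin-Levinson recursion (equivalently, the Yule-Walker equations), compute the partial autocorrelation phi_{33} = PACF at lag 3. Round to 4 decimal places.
\phi_{33} = 0.3670

The PACF at lag k is phi_{kk}, the last component of the solution
to the Yule-Walker system G_k phi = r_k where
  (G_k)_{ij} = rho(|i - j|), (r_k)_i = rho(i), i,j = 1..k.
Equivalently, Durbin-Levinson gives phi_{kk} iteratively:
  phi_{11} = rho(1)
  phi_{kk} = [rho(k) - sum_{j=1..k-1} phi_{k-1,j} rho(k-j)]
            / [1 - sum_{j=1..k-1} phi_{k-1,j} rho(j)],
  phi_{k,j} = phi_{k-1,j} - phi_{kk} phi_{k-1,k-j},  j = 1..k-1.
Step k = 1:
  phi_11 = rho(1) = 0.1915.
Step k = 2:
  phi_22 = [rho(2) - phi_11 rho(1)] / [1 - phi_11 rho(1)] = [-0.0936 - (0.1915)(0.1915)] / [1 - (0.1915)(0.1915)]
         = -0.13027225 / 0.96332775 = -0.135231.
  Update: phi_21 = phi_11 - phi_22 phi_11 = 0.1915 - (-0.135231)(0.1915) = 0.217397.
Step k = 3:
  phi_33 = [rho(3) - phi_21 rho(2) - phi_22 rho(1)] / [1 - phi_21 rho(1) - phi_22 rho(2)]
    numerator   = 0.3008 - (0.217397)(-0.0936) - (-0.135231)(0.1915) = 0.34704517
    denominator = 1 - (0.217397)(0.1915) - (-0.135231)(-0.0936) = 0.94571084
  phi_33 = 0.34704517 / 0.94571084 = 0.367.
Therefore phi_{33} = 0.3670.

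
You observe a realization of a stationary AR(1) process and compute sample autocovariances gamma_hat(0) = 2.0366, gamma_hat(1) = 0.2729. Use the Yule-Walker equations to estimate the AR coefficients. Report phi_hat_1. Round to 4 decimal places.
\hat\phi_{1} = 0.1340

The Yule-Walker equations for an AR(p) process read, in matrix form,
  Gamma_p phi = r_p,   with   (Gamma_p)_{ij} = gamma(|i - j|),
                       (r_p)_i = gamma(i),   i,j = 1..p.
Substitute the sample gammas (Toeplitz matrix and right-hand side of size 1):
  Gamma_p = [[2.0366]]
  r_p     = [0.2729]
With p = 1 this is the single equation gamma(0) phi_1 = gamma(1):
  phi_hat_1 = gamma(1) / gamma(0) = 0.2729 / 2.0366 = 0.1340.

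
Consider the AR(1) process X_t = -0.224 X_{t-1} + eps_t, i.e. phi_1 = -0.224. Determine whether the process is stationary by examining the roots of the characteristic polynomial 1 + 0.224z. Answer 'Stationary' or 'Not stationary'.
\text{Stationary}

The AR(p) characteristic polynomial is P(z) = 1 + 0.224z.
Stationarity requires all roots to lie outside the unit circle, i.e. |z| > 1 for every root.
This is linear in z: 1 + (0.224) z = 0  =>  z = -1/(0.224) = -4.464286,  |z| = 4.464286.
Moduli of all roots: 4.4643.
All moduli strictly greater than 1? Yes.
Verdict: Stationary.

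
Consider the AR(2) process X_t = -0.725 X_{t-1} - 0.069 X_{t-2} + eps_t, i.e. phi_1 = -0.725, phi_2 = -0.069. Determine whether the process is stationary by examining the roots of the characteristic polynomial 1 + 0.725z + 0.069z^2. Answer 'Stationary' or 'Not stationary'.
\text{Stationary}

The AR(p) characteristic polynomial is P(z) = 1 + 0.725z + 0.069z^2.
Stationarity requires all roots to lie outside the unit circle, i.e. |z| > 1 for every root.
Set 1 + (0.725) z + (0.069) z^2 = 0, i.e. a z^2 + b z + c = 0 with a = 0.069, b = 0.725, c = 1.
Discriminant D = b^2 - 4ac = (0.725)^2 - 4*(0.069)*1 = 0.525625 - (0.276) = 0.249625.
D >= 0, so the roots are real: z = (-b +/- sqrt(D)) / (2a) = (-0.725 +/- 0.499625) / (0.138).
  z_1 = (-0.725 + 0.499625) / (0.138) = -1.6332,   |z_1| = 1.6332.
  z_2 = (-0.725 - 0.499625) / (0.138) = -8.8741,   |z_2| = 8.8741.
Moduli of all roots: 1.6332, 8.8741.
All moduli strictly greater than 1? Yes.
Verdict: Stationary.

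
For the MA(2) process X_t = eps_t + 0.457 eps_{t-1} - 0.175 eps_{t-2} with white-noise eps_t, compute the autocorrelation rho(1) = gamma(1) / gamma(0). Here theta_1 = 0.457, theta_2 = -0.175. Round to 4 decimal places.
\rho(1) = 0.3042

For an MA(q) process with theta_0 = 1, the autocovariance is
  gamma(k) = sigma^2 * sum_{i=0..q-k} theta_i * theta_{i+k},
and rho(k) = gamma(k) / gamma(0). Sigma^2 cancels.
  numerator   = (1)*(0.457) + (0.457)*(-0.175) = 0.377025.
  denominator = (1)^2 + (0.457)^2 + (-0.175)^2 = 1.239474.
  rho(1) = 0.377025 / 1.239474 = 0.3042.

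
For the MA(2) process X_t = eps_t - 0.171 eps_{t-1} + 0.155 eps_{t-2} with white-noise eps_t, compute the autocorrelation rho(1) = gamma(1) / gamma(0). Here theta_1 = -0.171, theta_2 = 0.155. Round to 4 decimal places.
\rho(1) = -0.1875

For an MA(q) process with theta_0 = 1, the autocovariance is
  gamma(k) = sigma^2 * sum_{i=0..q-k} theta_i * theta_{i+k},
and rho(k) = gamma(k) / gamma(0). Sigma^2 cancels.
  numerator   = (1)*(-0.171) + (-0.171)*(0.155) = -0.197505.
  denominator = (1)^2 + (-0.171)^2 + (0.155)^2 = 1.053266.
  rho(1) = -0.197505 / 1.053266 = -0.1875.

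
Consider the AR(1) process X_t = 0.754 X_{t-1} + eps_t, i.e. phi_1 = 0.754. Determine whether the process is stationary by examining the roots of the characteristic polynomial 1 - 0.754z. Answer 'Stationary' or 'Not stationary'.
\text{Stationary}

The AR(p) characteristic polynomial is P(z) = 1 - 0.754z.
Stationarity requires all roots to lie outside the unit circle, i.e. |z| > 1 for every root.
This is linear in z: 1 + (-0.754) z = 0  =>  z = -1/(-0.754) = 1.32626,  |z| = 1.32626.
Moduli of all roots: 1.3263.
All moduli strictly greater than 1? Yes.
Verdict: Stationary.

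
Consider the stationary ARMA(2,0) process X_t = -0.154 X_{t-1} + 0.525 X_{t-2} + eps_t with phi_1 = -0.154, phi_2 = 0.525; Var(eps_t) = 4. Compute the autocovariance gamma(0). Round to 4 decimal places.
\gamma(0) = 6.1706

Multiply the model equation by X_{t-k} and take expectations. With theta_0 = psi_0 = 1 and psi_j the MA(infinity) weights, this gives
  gamma(k) - sum_i phi_i gamma(k-i) = c_k,
  c_k = sigma^2 * sum_{j=k..q} theta_j psi_{j-k}   (c_k = 0 for k > q),
using gamma(-m) = gamma(m).
Pure AR (q = 0): c_0 = sigma^2 = 4, c_k = 0 for k >= 1.
Equations for k = 0, 1, 2 (AR order 2, c_2 = 0):
  (E0) gamma(0) = phi_1 gamma(1) + phi_2 gamma(2) + c_0
  (E1) gamma(1) = phi_1 gamma(0) + phi_2 gamma(1) + c_1
  (E2) gamma(2) = phi_1 gamma(1) + phi_2 gamma(0)
From (E1): gamma(1) = A gamma(0) + B with
  A = phi_1 / (1 - phi_2) = -0.154 / 0.475 = -0.324211,   B = c_1 / (1 - phi_2) = 0 / 0.475 = 0.
Insert (E2) into (E0): gamma(0) (1 - phi_2^2) = phi_1 (1 + phi_2) gamma(1) + c_0.
  phi_1 (1 + phi_2) = (-0.154)(1.525) = -0.23485,   1 - phi_2^2 = 0.724375.
Replace gamma(1) by A gamma(0) + B and collect gamma(0):
  gamma(0) [0.724375 - (-0.23485)(-0.324211)] = c_0 = 4
  gamma(0) * 0.648234 = 4
  gamma(0) = 4 / 0.648234 = 6.17061.
Therefore gamma(0) = 6.1706 (to 4 decimal places).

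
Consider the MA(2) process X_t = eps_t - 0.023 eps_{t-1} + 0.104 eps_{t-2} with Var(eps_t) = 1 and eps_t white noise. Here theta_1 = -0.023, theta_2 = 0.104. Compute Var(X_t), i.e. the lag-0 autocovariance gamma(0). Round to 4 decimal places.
\gamma(0) = 1.0113

For an MA(q) process X_t = eps_t + sum_i theta_i eps_{t-i} with
Var(eps_t) = sigma^2, the variance is
  gamma(0) = sigma^2 * (1 + sum_i theta_i^2).
  sum_i theta_i^2 = (-0.023)^2 + (0.104)^2 = 0.000529 + 0.010816 = 0.011345.
  gamma(0) = 1 * (1 + 0.011345) = 1 * 1.011345 = 1.011345, which rounds to 1.0113.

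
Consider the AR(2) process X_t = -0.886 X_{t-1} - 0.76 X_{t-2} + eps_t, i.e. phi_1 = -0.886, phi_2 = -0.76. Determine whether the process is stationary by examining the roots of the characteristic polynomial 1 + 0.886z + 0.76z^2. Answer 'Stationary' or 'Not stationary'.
\text{Stationary}

The AR(p) characteristic polynomial is P(z) = 1 + 0.886z + 0.76z^2.
Stationarity requires all roots to lie outside the unit circle, i.e. |z| > 1 for every root.
Set 1 + (0.886) z + (0.76) z^2 = 0, i.e. a z^2 + b z + c = 0 with a = 0.76, b = 0.886, c = 1.
Discriminant D = b^2 - 4ac = (0.886)^2 - 4*(0.76)*1 = 0.784996 - (3.04) = -2.255004.
D < 0, so the roots are the complex-conjugate pair z = (-b +/- i sqrt(-D)) / (2a) = -0.5829 +/- 0.9879i.
For a conjugate pair |z|^2 = z * conj(z) = (product of roots) = c/a = 1/(0.76) = 1.315789, so |z| = sqrt(1.315789) = 1.1471 for both roots.
Moduli of all roots: 1.1471, 1.1471.
All moduli strictly greater than 1? Yes.
Verdict: Stationary.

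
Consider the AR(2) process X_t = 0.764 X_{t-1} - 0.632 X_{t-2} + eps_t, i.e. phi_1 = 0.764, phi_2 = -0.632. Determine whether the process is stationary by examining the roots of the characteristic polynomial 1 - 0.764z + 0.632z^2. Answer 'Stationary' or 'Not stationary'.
\text{Stationary}

The AR(p) characteristic polynomial is P(z) = 1 - 0.764z + 0.632z^2.
Stationarity requires all roots to lie outside the unit circle, i.e. |z| > 1 for every root.
Set 1 + (-0.764) z + (0.632) z^2 = 0, i.e. a z^2 + b z + c = 0 with a = 0.632, b = -0.764, c = 1.
Discriminant D = b^2 - 4ac = (-0.764)^2 - 4*(0.632)*1 = 0.583696 - (2.528) = -1.944304.
D < 0, so the roots are the complex-conjugate pair z = (-b +/- i sqrt(-D)) / (2a) = 0.6044 +/- 1.1032i.
For a conjugate pair |z|^2 = z * conj(z) = (product of roots) = c/a = 1/(0.632) = 1.582278, so |z| = sqrt(1.582278) = 1.2579 for both roots.
Moduli of all roots: 1.2579, 1.2579.
All moduli strictly greater than 1? Yes.
Verdict: Stationary.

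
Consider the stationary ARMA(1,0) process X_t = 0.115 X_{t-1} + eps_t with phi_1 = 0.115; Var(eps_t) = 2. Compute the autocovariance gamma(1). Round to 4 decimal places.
\gamma(1) = 0.2331

Multiply the model equation by X_{t-k} and take expectations. With theta_0 = psi_0 = 1 and psi_j the MA(infinity) weights, this gives
  gamma(k) - sum_i phi_i gamma(k-i) = c_k,
  c_k = sigma^2 * sum_{j=k..q} theta_j psi_{j-k}   (c_k = 0 for k > q),
using gamma(-m) = gamma(m).
Pure AR (q = 0): c_0 = sigma^2 = 2, c_k = 0 for k >= 1.
Equations for k = 0 and k = 1 (AR order 1):
  gamma(0) = phi_1 gamma(1) + c_0
  gamma(1) = phi_1 gamma(0) + c_1
Substituting the second into the first: gamma(0) (1 - phi_1^2) = c_0 + phi_1 c_1, so
  gamma(0) = c_0 / (1 - phi_1^2) = 2 / (1 - (0.115)^2) = 2 / 0.986775 = 2.026804.
  gamma(1) = phi_1 gamma(0) = (0.115)(2.026804) = 0.233083.
Therefore gamma(1) = 0.2331 (to 4 decimal places).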